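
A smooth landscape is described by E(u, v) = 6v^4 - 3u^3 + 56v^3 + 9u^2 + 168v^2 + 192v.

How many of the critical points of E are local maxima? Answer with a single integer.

1

E separates as a function of u plus a function of v, so ∇E=0 decouples.
∂E/∂u = -9u(u - 2) = 0 at u ∈ {0, 2}; ∂E/∂v = 24(v + 1)(v + 2)(v + 4) = 0 at v ∈ {-4, -2, -1}.
The Hessian is diagonal: diag(E_uu, E_vv). Second derivatives: E_uu(0)=18, E_uu(2)=-18; E_vv(-4)=144, E_vv(-2)=-48, E_vv(-1)=72.
Local maxima occur where both diagonal entries negative: (2, -2). Count: 1.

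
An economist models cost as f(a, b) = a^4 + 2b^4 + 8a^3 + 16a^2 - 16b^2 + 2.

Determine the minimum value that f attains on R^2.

f(a,b) separates as P(a) + Q(b) + 2, so its minimum is min P + min Q + 2.
P'(a) = 4a(a + 2)(a + 4) vanishes at a ∈ {-4, -2, 0}; Q'(b) = 8b(b - 2)(b + 2) vanishes at b ∈ {-2, 0, 2}.
Local minima of P (where P''>0): P(-4)=0, P(0)=0. Local minima of Q: Q(-2)=-32, Q(2)=-32.
So the global minimum of f is P(-4) + Q(-2) + 2 = 0 − 32 + 2 = -30, attained at (-4, -2).

-30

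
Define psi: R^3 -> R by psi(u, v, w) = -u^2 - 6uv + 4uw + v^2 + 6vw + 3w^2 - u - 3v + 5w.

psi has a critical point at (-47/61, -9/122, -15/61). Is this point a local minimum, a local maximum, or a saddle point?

The Hessian is constant: H = [[-2, -6, 4], [-6, 2, 6], [4, 6, 6]].
Leading principal minors: Δ₁ = -2, Δ₂ = -40, Δ₃ = -488.
The minors fit neither the all-positive nor the alternating-sign pattern, so H is indefinite: a saddle point.

saddle point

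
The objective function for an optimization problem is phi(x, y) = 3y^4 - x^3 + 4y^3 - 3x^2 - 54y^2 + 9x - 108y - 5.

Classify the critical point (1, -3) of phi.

saddle point

The mixed partial ∂²phi/∂x∂y is 0, so the Hessian at any point is diag(phi_xx, phi_yy) = diag(-6(x + 1), 12(3y^2 + 2y - 9)).
At (1, -3): H = diag(-12, 144).
The eigenvalues have opposite signs, so H is indefinite: a saddle point.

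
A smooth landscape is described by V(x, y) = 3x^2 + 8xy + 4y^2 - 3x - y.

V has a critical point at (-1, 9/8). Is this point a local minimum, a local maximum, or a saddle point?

The Hessian of V is constant: H = [[6, 8], [8, 8]].
det(H) = 6·8 − 8² = -16.
Since det(H) < 0, H is indefinite and the critical point is a saddle point.

saddle point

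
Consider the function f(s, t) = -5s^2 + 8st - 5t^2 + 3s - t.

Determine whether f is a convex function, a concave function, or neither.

f is quadratic, so its Hessian is the constant matrix H = [[-10, 8], [8, -10]].
det(H) = 36, tr(H) = -20.
det(H) > 0 and tr(H) < 0, so H is negative definite everywhere: concave.

concave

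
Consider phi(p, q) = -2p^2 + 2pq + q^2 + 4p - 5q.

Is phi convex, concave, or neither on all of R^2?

neither

phi is quadratic, so its Hessian is the constant matrix H = [[-4, 2], [2, 2]].
det(H) = -12, tr(H) = -2.
det(H) < 0, so H is indefinite: neither convex nor concave.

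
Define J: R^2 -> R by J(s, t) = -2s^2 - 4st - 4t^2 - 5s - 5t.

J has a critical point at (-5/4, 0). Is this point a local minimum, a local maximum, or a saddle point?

local maximum

The Hessian of J is constant: H = [[-4, -4], [-4, -8]].
det(H) = (-4)·(-8) − (-4)² = 16.
det(H) > 0 and tr(H) = -12 < 0, so H is negative definite and the point is a local maximum.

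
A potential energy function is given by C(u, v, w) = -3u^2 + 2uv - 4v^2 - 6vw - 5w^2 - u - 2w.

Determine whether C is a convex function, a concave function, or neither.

concave

C is quadratic, so its Hessian is the constant matrix H = [[-6, 2, 0], [2, -8, -6], [0, -6, -10]].
Leading principal minors: -6, 44, -224.
Signs alternate −, +, − ⇒ H ≺ 0 ⇒ concave.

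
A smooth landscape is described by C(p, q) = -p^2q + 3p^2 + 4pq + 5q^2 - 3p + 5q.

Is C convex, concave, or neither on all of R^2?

The term -p^2q is cubic, so the Hessian is not constant.
∂²C/∂p² = -2q + 6, which takes both signs as q varies (negative for sufficiently large q). A diagonal entry of the Hessian changing sign means the Hessian is neither positive- nor negative-semidefinite on all of R^2.

neither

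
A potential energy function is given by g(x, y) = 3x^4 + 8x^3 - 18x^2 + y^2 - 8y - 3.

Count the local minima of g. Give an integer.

2

g separates as a function of x plus a function of y, so ∇g=0 decouples.
∂g/∂x = 12x(x - 1)(x + 3) = 0 at x ∈ {-3, 0, 1}; ∂g/∂y = 2(y - 4) = 0 at y ∈ {4}.
The Hessian is diagonal: diag(g_xx, g_yy). Second derivatives: g_xx(-3)=144, g_xx(0)=-36, g_xx(1)=48; g_yy(4)=2.
Local minima occur where both diagonal entries positive: (-3, 4), (1, 4). Count: 2.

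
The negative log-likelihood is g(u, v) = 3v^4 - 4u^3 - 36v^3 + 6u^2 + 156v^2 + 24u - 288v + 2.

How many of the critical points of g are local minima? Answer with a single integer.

2

g separates as a function of u plus a function of v, so ∇g=0 decouples.
∂g/∂u = -12(u - 2)(u + 1) = 0 at u ∈ {-1, 2}; ∂g/∂v = 12(v - 4)(v - 3)(v - 2) = 0 at v ∈ {2, 3, 4}.
The Hessian is diagonal: diag(g_uu, g_vv). Second derivatives: g_uu(-1)=36, g_uu(2)=-36; g_vv(2)=24, g_vv(3)=-12, g_vv(4)=24.
Local minima occur where both diagonal entries positive: (-1, 2), (-1, 4). Count: 2.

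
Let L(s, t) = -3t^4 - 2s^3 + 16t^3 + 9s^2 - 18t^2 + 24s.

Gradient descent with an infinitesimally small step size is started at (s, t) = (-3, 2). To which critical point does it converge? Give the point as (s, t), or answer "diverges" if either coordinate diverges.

(-1, 1)

L is separable, so gradient descent decouples: s follows -∂L/∂s, t follows -∂L/∂t.
∂L/∂s = -6(s - 4)(s + 1); at s=-3 this is -84, so s increases.
∂L/∂t = -12t(t - 3)(t - 1); at t=2 this is 24, so t decreases.
s converges to its nearest critical value -1 (a local min of the s-part); t converges to 1. The iterate converges to (-1, 1).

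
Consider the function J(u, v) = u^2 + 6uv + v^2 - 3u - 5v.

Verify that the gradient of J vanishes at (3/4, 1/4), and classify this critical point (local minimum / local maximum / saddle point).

∇J = (2u + 6v - 3, 6u + 2v - 5); substituting (3/4, 1/4) gives ∇J = (0, 0), so (3/4, 1/4) is indeed a critical point.
The Hessian of J is constant: H = [[2, 6], [6, 2]].
det(H) = 2·2 − 6² = -32.
Since det(H) < 0, H is indefinite and the critical point is a saddle point.

saddle point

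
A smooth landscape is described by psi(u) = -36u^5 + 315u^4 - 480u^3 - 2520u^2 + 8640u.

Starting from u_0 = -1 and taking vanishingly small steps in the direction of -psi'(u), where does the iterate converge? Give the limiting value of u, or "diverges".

psi'(u) = -180(u - 4)(u - 3)(u - 2)(u + 2), so psi'(-1) = 10800.
Gradient descent moves in the -psi' direction, i.e. u is decreasing.
The nearest critical point in that direction is u = -2, where psi'' = 21600 > 0 (a local minimum). The iterate converges there.

-2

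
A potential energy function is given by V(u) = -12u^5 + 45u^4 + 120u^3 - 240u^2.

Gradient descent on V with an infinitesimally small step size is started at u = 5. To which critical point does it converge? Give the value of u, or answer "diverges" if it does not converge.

V'(u) = -60u(u - 4)(u - 1)(u + 2), so V'(5) = -8400.
Gradient descent moves in the -V' direction, i.e. u is increasing.
There is no critical point above u=5, and V' keeps the same sign, so the iterate runs off to +∞.

diverges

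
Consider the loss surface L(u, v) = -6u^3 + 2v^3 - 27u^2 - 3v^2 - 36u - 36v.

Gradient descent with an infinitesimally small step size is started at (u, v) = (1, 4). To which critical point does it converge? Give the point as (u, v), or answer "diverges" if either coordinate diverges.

diverges

L is separable, so gradient descent decouples: u follows -∂L/∂u, v follows -∂L/∂v.
∂L/∂u = -18(u + 1)(u + 2); at u=1 this is -108, so u increases.
∂L/∂v = 6(v - 3)(v + 2); at v=4 this is 36, so v decreases.
The u-coordinate has no critical point in that direction and runs off to infinity.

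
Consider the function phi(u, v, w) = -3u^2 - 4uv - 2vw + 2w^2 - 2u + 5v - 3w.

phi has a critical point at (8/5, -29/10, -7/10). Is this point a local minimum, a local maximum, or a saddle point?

saddle point

The Hessian is constant: H = [[-6, -4, 0], [-4, 0, -2], [0, -2, 4]].
Leading principal minors: Δ₁ = -6, Δ₂ = -16, Δ₃ = -40.
The minors fit neither the all-positive nor the alternating-sign pattern, so H is indefinite: a saddle point.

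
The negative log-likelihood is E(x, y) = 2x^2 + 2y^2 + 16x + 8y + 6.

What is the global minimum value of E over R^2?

E(x,y) separates as P(x) + Q(y) + 6, so its minimum is min P + min Q + 6.
P'(x) = 4x + 16 vanishes at x ∈ {-4}; Q'(y) = 4y + 8 vanishes at y ∈ {-2}.
Local minima of P (where P''>0): P(-4)=-32. Local minima of Q: Q(-2)=-8.
So the global minimum of E is P(-4) + Q(-2) + 6 = -32 − 8 + 6 = -34, attained at (-4, -2).

-34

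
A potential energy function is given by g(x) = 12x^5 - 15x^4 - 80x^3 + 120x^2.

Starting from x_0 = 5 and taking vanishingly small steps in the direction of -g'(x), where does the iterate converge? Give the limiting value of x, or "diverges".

g'(x) = 60x(x - 2)(x - 1)(x + 2), so g'(5) = 25200.
Gradient descent moves in the -g' direction, i.e. x is decreasing.
The nearest critical point in that direction is x = 2, where g'' = 480 > 0 (a local minimum). The iterate converges there.

2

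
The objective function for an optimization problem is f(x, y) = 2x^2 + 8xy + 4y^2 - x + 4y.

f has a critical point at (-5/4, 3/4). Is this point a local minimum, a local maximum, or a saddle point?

saddle point

The Hessian of f is constant: H = [[4, 8], [8, 8]].
det(H) = 4·8 − 8² = -32.
Since det(H) < 0, H is indefinite and the critical point is a saddle point.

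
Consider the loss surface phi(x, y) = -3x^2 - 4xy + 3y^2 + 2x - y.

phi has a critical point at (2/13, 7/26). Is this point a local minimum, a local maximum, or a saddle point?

saddle point

The Hessian of phi is constant: H = [[-6, -4], [-4, 6]].
det(H) = (-6)·6 − (-4)² = -52.
Since det(H) < 0, H is indefinite and the critical point is a saddle point.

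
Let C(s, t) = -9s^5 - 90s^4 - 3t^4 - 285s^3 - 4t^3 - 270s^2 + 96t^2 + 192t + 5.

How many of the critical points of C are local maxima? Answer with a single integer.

C separates as a function of s plus a function of t, so ∇C=0 decouples.
∂C/∂s = -45s(s + 1)(s + 3)(s + 4) = 0 at s ∈ {-4, -3, -1, 0}; ∂C/∂t = -12(t - 4)(t + 1)(t + 4) = 0 at t ∈ {-4, -1, 4}.
The Hessian is diagonal: diag(C_ss, C_tt). Second derivatives: C_ss(-4)=540, C_ss(-3)=-270, C_ss(-1)=270, C_ss(0)=-540; C_tt(-4)=-288, C_tt(-1)=180, C_tt(4)=-480.
Local maxima occur where both diagonal entries negative: (-3, -4), (-3, 4), (0, -4), (0, 4). Count: 4.

4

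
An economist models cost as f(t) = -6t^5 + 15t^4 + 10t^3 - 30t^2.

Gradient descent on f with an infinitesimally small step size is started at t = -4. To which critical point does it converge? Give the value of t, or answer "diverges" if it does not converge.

f'(t) = -30t(t - 2)(t - 1)(t + 1), so f'(-4) = -10800.
Gradient descent moves in the -f' direction, i.e. t is increasing.
The nearest critical point in that direction is t = -1, where f'' = 180 > 0 (a local minimum). The iterate converges there.

-1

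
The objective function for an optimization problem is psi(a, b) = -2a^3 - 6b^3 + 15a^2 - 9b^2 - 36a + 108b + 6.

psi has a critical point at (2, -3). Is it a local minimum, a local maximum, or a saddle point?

local minimum

The mixed partial ∂²psi/∂a∂b is 0, so the Hessian at any point is diag(psi_aa, psi_bb) = diag(6(-2a + 5), -18(2b + 1)).
At (2, -3): H = diag(6, 90).
Both eigenvalues are positive, so H is positive definite: a local minimum.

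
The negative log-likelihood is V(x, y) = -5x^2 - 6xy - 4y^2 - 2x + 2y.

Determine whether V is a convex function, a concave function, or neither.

V is quadratic, so its Hessian is the constant matrix H = [[-10, -6], [-6, -8]].
det(H) = 44, tr(H) = -18.
det(H) > 0 and tr(H) < 0, so H is negative definite everywhere: concave.

concave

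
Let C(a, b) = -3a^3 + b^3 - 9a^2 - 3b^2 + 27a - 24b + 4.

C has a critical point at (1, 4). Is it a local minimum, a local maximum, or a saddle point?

saddle point

The mixed partial ∂²C/∂a∂b is 0, so the Hessian at any point is diag(C_aa, C_bb) = diag(-18(a + 1), 6(b - 1)).
At (1, 4): H = diag(-36, 18).
The eigenvalues have opposite signs, so H is indefinite: a saddle point.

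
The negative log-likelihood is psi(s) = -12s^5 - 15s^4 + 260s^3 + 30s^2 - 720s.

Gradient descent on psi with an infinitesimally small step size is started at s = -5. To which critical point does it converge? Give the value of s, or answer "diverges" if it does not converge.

-4

psi'(s) = -60(s - 3)(s - 1)(s + 1)(s + 4), so psi'(-5) = -11520.
Gradient descent moves in the -psi' direction, i.e. s is increasing.
The nearest critical point in that direction is s = -4, where psi'' = 6300 > 0 (a local minimum). The iterate converges there.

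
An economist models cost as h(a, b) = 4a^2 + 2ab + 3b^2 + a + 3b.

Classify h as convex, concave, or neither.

h is quadratic, so its Hessian is the constant matrix H = [[8, 2], [2, 6]].
det(H) = 44, tr(H) = 14.
det(H) > 0 and tr(H) > 0, so H is positive definite everywhere: convex.

convex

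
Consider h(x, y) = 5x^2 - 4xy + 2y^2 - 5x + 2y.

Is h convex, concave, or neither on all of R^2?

convex

h is quadratic, so its Hessian is the constant matrix H = [[10, -4], [-4, 4]].
det(H) = 24, tr(H) = 14.
det(H) > 0 and tr(H) > 0, so H is positive definite everywhere: convex.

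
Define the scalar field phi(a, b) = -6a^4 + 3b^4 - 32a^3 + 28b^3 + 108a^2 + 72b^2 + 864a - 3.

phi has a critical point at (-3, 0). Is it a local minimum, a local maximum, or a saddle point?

local minimum

The mixed partial ∂²phi/∂a∂b is 0, so the Hessian at any point is diag(phi_aa, phi_bb) = diag(24(-3a^2 - 8a + 9), 12(3b^2 + 14b + 12)).
At (-3, 0): H = diag(144, 144).
Both eigenvalues are positive, so H is positive definite: a local minimum.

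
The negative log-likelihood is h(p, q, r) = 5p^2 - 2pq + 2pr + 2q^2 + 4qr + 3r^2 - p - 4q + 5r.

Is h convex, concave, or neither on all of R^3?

convex

h is quadratic, so its Hessian is the constant matrix H = [[10, -2, 2], [-2, 4, 4], [2, 4, 6]].
Leading principal minors: 10, 36, 8.
All positive ⇒ H ≻ 0 ⇒ convex.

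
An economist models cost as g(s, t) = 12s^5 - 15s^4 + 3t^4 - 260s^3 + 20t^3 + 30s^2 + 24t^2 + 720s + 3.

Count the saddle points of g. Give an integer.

6

g separates as a function of s plus a function of t, so ∇g=0 decouples.
∂g/∂s = 60(s - 4)(s - 1)(s + 1)(s + 3) = 0 at s ∈ {-3, -1, 1, 4}; ∂g/∂t = 12t(t + 1)(t + 4) = 0 at t ∈ {-4, -1, 0}.
The Hessian is diagonal: diag(g_ss, g_tt). Second derivatives: g_ss(-3)=-3360, g_ss(-1)=1200, g_ss(1)=-1440, g_ss(4)=6300; g_tt(-4)=144, g_tt(-1)=-36, g_tt(0)=48.
Saddle points occur where the two diagonal entries have opposite signs: (-3, -4), (-3, 0), (-1, -1), (1, -4), (1, 0), (4, -1). Count: 6.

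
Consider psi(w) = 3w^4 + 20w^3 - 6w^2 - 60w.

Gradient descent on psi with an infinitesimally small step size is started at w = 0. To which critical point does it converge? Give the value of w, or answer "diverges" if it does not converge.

psi'(w) = 12(w - 1)(w + 1)(w + 5), so psi'(0) = -60.
Gradient descent moves in the -psi' direction, i.e. w is increasing.
The nearest critical point in that direction is w = 1, where psi'' = 144 > 0 (a local minimum). The iterate converges there.

1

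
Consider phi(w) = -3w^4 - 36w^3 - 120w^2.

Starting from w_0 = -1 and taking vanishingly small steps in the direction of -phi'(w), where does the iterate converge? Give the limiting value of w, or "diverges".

phi'(w) = -12w(w + 4)(w + 5), so phi'(-1) = 144.
Gradient descent moves in the -phi' direction, i.e. w is decreasing.
The nearest critical point in that direction is w = -4, where phi'' = 48 > 0 (a local minimum). The iterate converges there.

-4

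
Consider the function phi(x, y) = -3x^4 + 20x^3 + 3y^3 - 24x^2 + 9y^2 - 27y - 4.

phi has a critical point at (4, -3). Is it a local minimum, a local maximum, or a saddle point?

The mixed partial ∂²phi/∂x∂y is 0, so the Hessian at any point is diag(phi_xx, phi_yy) = diag(12(-3x^2 + 10x - 4), 18(y + 1)).
At (4, -3): H = diag(-144, -36).
Both eigenvalues are negative, so H is negative definite: a local maximum.

local maximum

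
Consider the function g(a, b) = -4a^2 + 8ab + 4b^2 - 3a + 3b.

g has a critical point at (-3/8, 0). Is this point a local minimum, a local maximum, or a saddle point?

saddle point

The Hessian of g is constant: H = [[-8, 8], [8, 8]].
det(H) = (-8)·8 − 8² = -128.
Since det(H) < 0, H is indefinite and the critical point is a saddle point.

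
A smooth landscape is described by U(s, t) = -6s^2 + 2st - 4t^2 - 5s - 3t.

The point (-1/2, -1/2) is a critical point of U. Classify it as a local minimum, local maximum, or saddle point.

The Hessian of U is constant: H = [[-12, 2], [2, -8]].
det(H) = (-12)·(-8) − 2² = 92.
det(H) > 0 and tr(H) = -20 < 0, so H is negative definite and the point is a local maximum.

local maximum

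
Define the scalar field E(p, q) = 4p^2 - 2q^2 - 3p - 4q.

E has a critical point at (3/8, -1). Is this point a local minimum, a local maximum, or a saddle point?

saddle point

The Hessian of E is constant: H = [[8, 0], [0, -4]].
det(H) = 8·(-4) − 0² = -32.
Since det(H) < 0, H is indefinite and the critical point is a saddle point.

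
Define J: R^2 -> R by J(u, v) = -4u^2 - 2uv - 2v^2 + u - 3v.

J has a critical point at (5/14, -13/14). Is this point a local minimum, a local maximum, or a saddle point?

local maximum

The Hessian of J is constant: H = [[-8, -2], [-2, -4]].
det(H) = (-8)·(-4) − (-2)² = 28.
det(H) > 0 and tr(H) = -12 < 0, so H is negative definite and the point is a local maximum.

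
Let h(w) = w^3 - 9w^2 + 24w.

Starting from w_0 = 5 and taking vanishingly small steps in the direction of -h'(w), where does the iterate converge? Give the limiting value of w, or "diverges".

h'(w) = 3(w - 4)(w - 2), so h'(5) = 9.
Gradient descent moves in the -h' direction, i.e. w is decreasing.
The nearest critical point in that direction is w = 4, where h'' = 6 > 0 (a local minimum). The iterate converges there.

4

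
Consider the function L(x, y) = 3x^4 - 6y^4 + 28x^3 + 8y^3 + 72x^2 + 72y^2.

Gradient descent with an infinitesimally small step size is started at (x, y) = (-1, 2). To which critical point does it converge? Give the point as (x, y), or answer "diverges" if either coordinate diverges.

L is separable, so gradient descent decouples: x follows -∂L/∂x, y follows -∂L/∂y.
∂L/∂x = 12x(x + 3)(x + 4); at x=-1 this is -72, so x increases.
∂L/∂y = -24y(y - 3)(y + 2); at y=2 this is 192, so y decreases.
x converges to its nearest critical value 0 (a local min of the x-part); y converges to 0. The iterate converges to (0, 0).

(0, 0)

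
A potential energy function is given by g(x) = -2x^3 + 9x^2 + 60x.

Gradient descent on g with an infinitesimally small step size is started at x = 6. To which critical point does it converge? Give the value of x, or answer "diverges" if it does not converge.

diverges

g'(x) = -6(x - 5)(x + 2), so g'(6) = -48.
Gradient descent moves in the -g' direction, i.e. x is increasing.
There is no critical point above x=6, and g' keeps the same sign, so the iterate runs off to +∞.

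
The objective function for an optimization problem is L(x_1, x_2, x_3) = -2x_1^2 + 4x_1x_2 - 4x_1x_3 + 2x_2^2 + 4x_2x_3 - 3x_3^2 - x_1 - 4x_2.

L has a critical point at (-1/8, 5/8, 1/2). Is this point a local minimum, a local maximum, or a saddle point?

saddle point

The Hessian is constant: H = [[-4, 4, -4], [4, 4, 4], [-4, 4, -6]].
Leading principal minors: Δ₁ = -4, Δ₂ = -32, Δ₃ = 64.
The minors fit neither the all-positive nor the alternating-sign pattern, so H is indefinite: a saddle point.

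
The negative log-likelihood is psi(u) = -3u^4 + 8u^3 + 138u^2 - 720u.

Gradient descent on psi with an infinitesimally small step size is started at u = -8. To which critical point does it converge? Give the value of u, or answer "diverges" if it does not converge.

diverges

psi'(u) = -12(u - 4)(u - 3)(u + 5), so psi'(-8) = 4752.
Gradient descent moves in the -psi' direction, i.e. u is decreasing.
There is no critical point below u=-8, and psi' keeps the same sign, so the iterate runs off to −∞.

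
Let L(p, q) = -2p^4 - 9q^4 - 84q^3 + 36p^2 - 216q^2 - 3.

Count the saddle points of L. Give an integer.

4

L separates as a function of p plus a function of q, so ∇L=0 decouples.
∂L/∂p = -8p(p - 3)(p + 3) = 0 at p ∈ {-3, 0, 3}; ∂L/∂q = -36q(q + 3)(q + 4) = 0 at q ∈ {-4, -3, 0}.
The Hessian is diagonal: diag(L_pp, L_qq). Second derivatives: L_pp(-3)=-144, L_pp(0)=72, L_pp(3)=-144; L_qq(-4)=-144, L_qq(-3)=108, L_qq(0)=-432.
Saddle points occur where the two diagonal entries have opposite signs: (-3, -3), (0, -4), (0, 0), (3, -3). Count: 4.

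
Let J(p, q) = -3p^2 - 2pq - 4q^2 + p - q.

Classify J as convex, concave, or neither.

concave

J is quadratic, so its Hessian is the constant matrix H = [[-6, -2], [-2, -8]].
det(H) = 44, tr(H) = -14.
det(H) > 0 and tr(H) < 0, so H is negative definite everywhere: concave.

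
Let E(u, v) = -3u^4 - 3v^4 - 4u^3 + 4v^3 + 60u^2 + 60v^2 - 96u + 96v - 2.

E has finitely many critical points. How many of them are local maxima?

E separates as a function of u plus a function of v, so ∇E=0 decouples.
∂E/∂u = -12(u - 2)(u - 1)(u + 4) = 0 at u ∈ {-4, 1, 2}; ∂E/∂v = -12(v - 4)(v + 1)(v + 2) = 0 at v ∈ {-2, -1, 4}.
The Hessian is diagonal: diag(E_uu, E_vv). Second derivatives: E_uu(-4)=-360, E_uu(1)=60, E_uu(2)=-72; E_vv(-2)=-72, E_vv(-1)=60, E_vv(4)=-360.
Local maxima occur where both diagonal entries negative: (-4, -2), (-4, 4), (2, -2), (2, 4). Count: 4.

4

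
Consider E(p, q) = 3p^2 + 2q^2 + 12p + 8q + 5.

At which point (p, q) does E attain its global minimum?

E(p,q) separates as A(p) + B(q) + 5, so its minimum is min A + min B + 5.
A'(p) = 6p + 12 vanishes at p ∈ {-2}; B'(q) = 4q + 8 vanishes at q ∈ {-2}.
Local minima of A (where A''>0): A(-2)=-12. Local minima of B: B(-2)=-8.
So the global minimum of E is A(-2) + B(-2) + 5 = -12 − 8 + 5 = -15, attained at (-2, -2).

(-2, -2)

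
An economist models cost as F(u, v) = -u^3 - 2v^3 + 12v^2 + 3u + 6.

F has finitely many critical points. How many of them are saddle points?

F separates as a function of u plus a function of v, so ∇F=0 decouples.
∂F/∂u = -3(u - 1)(u + 1) = 0 at u ∈ {-1, 1}; ∂F/∂v = -6v(v - 4) = 0 at v ∈ {0, 4}.
The Hessian is diagonal: diag(F_uu, F_vv). Second derivatives: F_uu(-1)=6, F_uu(1)=-6; F_vv(0)=24, F_vv(4)=-24.
Saddle points occur where the two diagonal entries have opposite signs: (-1, 4), (1, 0). Count: 2.

2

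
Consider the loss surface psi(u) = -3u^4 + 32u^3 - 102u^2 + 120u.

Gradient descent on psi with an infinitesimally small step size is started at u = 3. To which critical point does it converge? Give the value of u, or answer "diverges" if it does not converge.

2

psi'(u) = -12(u - 5)(u - 2)(u - 1), so psi'(3) = 48.
Gradient descent moves in the -psi' direction, i.e. u is decreasing.
The nearest critical point in that direction is u = 2, where psi'' = 36 > 0 (a local minimum). The iterate converges there.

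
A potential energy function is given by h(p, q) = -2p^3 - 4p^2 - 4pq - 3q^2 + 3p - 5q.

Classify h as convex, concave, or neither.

neither

The term -2p^3 is cubic, so the Hessian is not constant.
∂²h/∂p² = -12p - 8, which takes both signs as p varies (negative for sufficiently large p). A diagonal entry of the Hessian changing sign means the Hessian is neither positive- nor negative-semidefinite on all of R^2.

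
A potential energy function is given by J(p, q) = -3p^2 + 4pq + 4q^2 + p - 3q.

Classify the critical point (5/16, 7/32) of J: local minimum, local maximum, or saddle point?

saddle point

The Hessian of J is constant: H = [[-6, 4], [4, 8]].
det(H) = (-6)·8 − 4² = -64.
Since det(H) < 0, H is indefinite and the critical point is a saddle point.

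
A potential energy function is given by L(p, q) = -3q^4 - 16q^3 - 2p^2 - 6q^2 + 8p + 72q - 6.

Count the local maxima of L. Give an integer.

L separates as a function of p plus a function of q, so ∇L=0 decouples.
∂L/∂p = -4(p - 2) = 0 at p ∈ {2}; ∂L/∂q = -12(q - 1)(q + 2)(q + 3) = 0 at q ∈ {-3, -2, 1}.
The Hessian is diagonal: diag(L_pp, L_qq). Second derivatives: L_pp(2)=-4; L_qq(-3)=-48, L_qq(-2)=36, L_qq(1)=-144.
Local maxima occur where both diagonal entries negative: (2, -3), (2, 1). Count: 2.

2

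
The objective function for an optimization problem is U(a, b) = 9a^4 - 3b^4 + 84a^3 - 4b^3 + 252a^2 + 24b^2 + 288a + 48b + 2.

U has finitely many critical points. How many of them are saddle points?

5

U separates as a function of a plus a function of b, so ∇U=0 decouples.
∂U/∂a = 36(a + 1)(a + 2)(a + 4) = 0 at a ∈ {-4, -2, -1}; ∂U/∂b = -12(b - 2)(b + 1)(b + 2) = 0 at b ∈ {-2, -1, 2}.
The Hessian is diagonal: diag(U_aa, U_bb). Second derivatives: U_aa(-4)=216, U_aa(-2)=-72, U_aa(-1)=108; U_bb(-2)=-48, U_bb(-1)=36, U_bb(2)=-144.
Saddle points occur where the two diagonal entries have opposite signs: (-4, -2), (-4, 2), (-2, -1), (-1, -2), (-1, 2). Count: 5.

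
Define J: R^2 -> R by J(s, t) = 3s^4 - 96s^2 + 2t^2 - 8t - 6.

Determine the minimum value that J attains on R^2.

J(s,t) separates as P(s) + Q(t) − 6, so its minimum is min P + min Q − 6.
P'(s) = 12s(s - 4)(s + 4) vanishes at s ∈ {-4, 0, 4}; Q'(t) = 4(t - 2) vanishes at t ∈ {2}.
Local minima of P (where P''>0): P(-4)=-768, P(4)=-768. Local minima of Q: Q(2)=-8.
So the global minimum of J is P(-4) + Q(2) − 6 = -768 − 8 − 6 = -782, attained at (-4, 2).

-782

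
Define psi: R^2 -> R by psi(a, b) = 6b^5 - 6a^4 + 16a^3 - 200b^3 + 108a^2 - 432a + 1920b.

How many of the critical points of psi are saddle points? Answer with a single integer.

psi separates as a function of a plus a function of b, so ∇psi=0 decouples.
∂psi/∂a = -24(a - 3)(a - 2)(a + 3) = 0 at a ∈ {-3, 2, 3}; ∂psi/∂b = 30(b - 4)(b - 2)(b + 2)(b + 4) = 0 at b ∈ {-4, -2, 2, 4}.
The Hessian is diagonal: diag(psi_aa, psi_bb). Second derivatives: psi_aa(-3)=-720, psi_aa(2)=120, psi_aa(3)=-144; psi_bb(-4)=-2880, psi_bb(-2)=1440, psi_bb(2)=-1440, psi_bb(4)=2880.
Saddle points occur where the two diagonal entries have opposite signs: (-3, -2), (-3, 4), (2, -4), (2, 2), (3, -2), (3, 4). Count: 6.

6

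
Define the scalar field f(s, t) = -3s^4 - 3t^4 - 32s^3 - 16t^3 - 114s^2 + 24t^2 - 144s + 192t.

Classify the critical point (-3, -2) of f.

The mixed partial ∂²f/∂s∂t is 0, so the Hessian at any point is diag(f_ss, f_tt) = diag(-12(3s^2 + 16s + 19), 12(-3t^2 - 8t + 4)).
At (-3, -2): H = diag(24, 96).
Both eigenvalues are positive, so H is positive definite: a local minimum.

local minimum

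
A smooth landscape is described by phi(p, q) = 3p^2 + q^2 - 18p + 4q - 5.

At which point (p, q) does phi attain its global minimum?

phi(p,q) separates as A(p) + B(q) − 5, so its minimum is min A + min B − 5.
A'(p) = 6p - 18 vanishes at p ∈ {3}; B'(q) = 2q + 4 vanishes at q ∈ {-2}.
Local minima of A (where A''>0): A(3)=-27. Local minima of B: B(-2)=-4.
So the global minimum of phi is A(3) + B(-2) − 5 = -27 − 4 − 5 = -36, attained at (3, -2).

(3, -2)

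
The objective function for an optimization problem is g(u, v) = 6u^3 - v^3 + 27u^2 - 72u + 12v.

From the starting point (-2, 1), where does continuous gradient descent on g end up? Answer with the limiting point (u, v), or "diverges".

(1, -2)

g is separable, so gradient descent decouples: u follows -∂g/∂u, v follows -∂g/∂v.
∂g/∂u = 18(u - 1)(u + 4); at u=-2 this is -108, so u increases.
∂g/∂v = -3(v - 2)(v + 2); at v=1 this is 9, so v decreases.
u converges to its nearest critical value 1 (a local min of the u-part); v converges to -2. The iterate converges to (1, -2).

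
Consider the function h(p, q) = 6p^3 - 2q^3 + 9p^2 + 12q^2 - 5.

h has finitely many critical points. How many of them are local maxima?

h separates as a function of p plus a function of q, so ∇h=0 decouples.
∂h/∂p = 18p(p + 1) = 0 at p ∈ {-1, 0}; ∂h/∂q = -6q(q - 4) = 0 at q ∈ {0, 4}.
The Hessian is diagonal: diag(h_pp, h_qq). Second derivatives: h_pp(-1)=-18, h_pp(0)=18; h_qq(0)=24, h_qq(4)=-24.
Local maxima occur where both diagonal entries negative: (-1, 4). Count: 1.

1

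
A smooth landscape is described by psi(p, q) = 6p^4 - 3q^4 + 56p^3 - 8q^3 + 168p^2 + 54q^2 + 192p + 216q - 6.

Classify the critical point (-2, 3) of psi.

The mixed partial ∂²psi/∂p∂q is 0, so the Hessian at any point is diag(psi_pp, psi_qq) = diag(24(3p^2 + 14p + 14), 12(-3q^2 - 4q + 9)).
At (-2, 3): H = diag(-48, -360).
Both eigenvalues are negative, so H is negative definite: a local maximum.

local maximum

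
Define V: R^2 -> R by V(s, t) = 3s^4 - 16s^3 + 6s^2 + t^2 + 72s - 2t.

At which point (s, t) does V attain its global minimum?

V(s,t) separates as P(s) + Q(t), so its minimum is min P + min Q.
P'(s) = 12(s - 3)(s - 2)(s + 1) vanishes at s ∈ {-1, 2, 3}; Q'(t) = 2(t - 1) vanishes at t ∈ {1}.
Local minima of P (where P''>0): P(-1)=-47, P(3)=81. Local minima of Q: Q(1)=-1.
So the global minimum of V is P(-1) + Q(1) = -47 − 1 = -48, attained at (-1, 1).

(-1, 1)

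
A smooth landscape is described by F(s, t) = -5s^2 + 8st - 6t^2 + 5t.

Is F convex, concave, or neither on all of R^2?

F is quadratic, so its Hessian is the constant matrix H = [[-10, 8], [8, -12]].
det(H) = 56, tr(H) = -22.
det(H) > 0 and tr(H) < 0, so H is negative definite everywhere: concave.

concave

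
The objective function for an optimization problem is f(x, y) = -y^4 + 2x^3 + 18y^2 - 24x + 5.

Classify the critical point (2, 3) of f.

saddle point

The mixed partial ∂²f/∂x∂y is 0, so the Hessian at any point is diag(f_xx, f_yy) = diag(12x, 12(-y^2 + 3)).
At (2, 3): H = diag(24, -72).
The eigenvalues have opposite signs, so H is indefinite: a saddle point.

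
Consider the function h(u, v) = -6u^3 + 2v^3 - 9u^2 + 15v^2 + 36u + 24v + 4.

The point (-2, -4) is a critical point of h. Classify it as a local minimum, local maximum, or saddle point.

The mixed partial ∂²h/∂u∂v is 0, so the Hessian at any point is diag(h_uu, h_vv) = diag(-18(2u + 1), 6(2v + 5)).
At (-2, -4): H = diag(54, -18).
The eigenvalues have opposite signs, so H is indefinite: a saddle point.

saddle point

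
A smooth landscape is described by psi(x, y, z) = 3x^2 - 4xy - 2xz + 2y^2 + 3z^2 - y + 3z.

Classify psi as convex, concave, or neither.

psi is quadratic, so its Hessian is the constant matrix H = [[6, -4, -2], [-4, 4, 0], [-2, 0, 6]].
Leading principal minors: 6, 8, 32.
All positive ⇒ H ≻ 0 ⇒ convex.

convex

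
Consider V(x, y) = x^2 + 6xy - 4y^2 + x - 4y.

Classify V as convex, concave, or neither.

V is quadratic, so its Hessian is the constant matrix H = [[2, 6], [6, -8]].
det(H) = -52, tr(H) = -6.
det(H) < 0, so H is indefinite: neither convex nor concave.

neither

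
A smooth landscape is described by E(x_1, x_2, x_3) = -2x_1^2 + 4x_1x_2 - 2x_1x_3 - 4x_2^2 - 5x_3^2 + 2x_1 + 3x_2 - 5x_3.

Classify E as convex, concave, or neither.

concave

E is quadratic, so its Hessian is the constant matrix H = [[-4, 4, -2], [4, -8, 0], [-2, 0, -10]].
Leading principal minors: -4, 16, -128.
Signs alternate −, +, − ⇒ H ≺ 0 ⇒ concave.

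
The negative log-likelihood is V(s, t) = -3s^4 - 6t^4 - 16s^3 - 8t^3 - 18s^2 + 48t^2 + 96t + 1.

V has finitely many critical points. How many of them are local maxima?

V separates as a function of s plus a function of t, so ∇V=0 decouples.
∂V/∂s = -12s(s + 1)(s + 3) = 0 at s ∈ {-3, -1, 0}; ∂V/∂t = -24(t - 2)(t + 1)(t + 2) = 0 at t ∈ {-2, -1, 2}.
The Hessian is diagonal: diag(V_ss, V_tt). Second derivatives: V_ss(-3)=-72, V_ss(-1)=24, V_ss(0)=-36; V_tt(-2)=-96, V_tt(-1)=72, V_tt(2)=-288.
Local maxima occur where both diagonal entries negative: (-3, -2), (-3, 2), (0, -2), (0, 2). Count: 4.

4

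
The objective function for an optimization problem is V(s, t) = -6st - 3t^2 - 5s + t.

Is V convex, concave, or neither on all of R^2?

V is quadratic, so its Hessian is the constant matrix H = [[0, -6], [-6, -6]].
det(H) = -36, tr(H) = -6.
det(H) < 0, so H is indefinite: neither convex nor concave.

neither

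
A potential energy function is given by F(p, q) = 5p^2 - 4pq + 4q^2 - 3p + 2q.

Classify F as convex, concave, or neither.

convex

F is quadratic, so its Hessian is the constant matrix H = [[10, -4], [-4, 8]].
det(H) = 64, tr(H) = 18.
det(H) > 0 and tr(H) > 0, so H is positive definite everywhere: convex.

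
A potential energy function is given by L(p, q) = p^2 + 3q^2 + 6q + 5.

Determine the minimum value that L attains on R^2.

2

L(p,q) separates as A(p) + B(q) + 5, so its minimum is min A + min B + 5.
A'(p) = 2p vanishes at p ∈ {0}; B'(q) = 6q + 6 vanishes at q ∈ {-1}.
Local minima of A (where A''>0): A(0)=0. Local minima of B: B(-1)=-3.
So the global minimum of L is A(0) + B(-1) + 5 = 0 − 3 + 5 = 2, attained at (0, -1).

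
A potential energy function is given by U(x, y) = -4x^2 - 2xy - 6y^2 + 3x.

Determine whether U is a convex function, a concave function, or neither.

U is quadratic, so its Hessian is the constant matrix H = [[-8, -2], [-2, -12]].
det(H) = 92, tr(H) = -20.
det(H) > 0 and tr(H) < 0, so H is negative definite everywhere: concave.

concave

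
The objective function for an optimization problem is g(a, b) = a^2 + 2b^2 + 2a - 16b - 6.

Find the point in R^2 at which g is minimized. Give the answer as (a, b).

g(a,b) separates as P(a) + Q(b) − 6, so its minimum is min P + min Q − 6.
P'(a) = 2a + 2 vanishes at a ∈ {-1}; Q'(b) = 4b - 16 vanishes at b ∈ {4}.
Local minima of P (where P''>0): P(-1)=-1. Local minima of Q: Q(4)=-32.
So the global minimum of g is P(-1) + Q(4) − 6 = -1 − 32 − 6 = -39, attained at (-1, 4).

(-1, 4)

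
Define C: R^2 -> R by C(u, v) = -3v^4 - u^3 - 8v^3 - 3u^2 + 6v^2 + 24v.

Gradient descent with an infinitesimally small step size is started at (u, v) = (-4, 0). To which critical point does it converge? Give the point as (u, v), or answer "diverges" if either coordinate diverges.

(-2, -1)

C is separable, so gradient descent decouples: u follows -∂C/∂u, v follows -∂C/∂v.
∂C/∂u = -3u(u + 2); at u=-4 this is -24, so u increases.
∂C/∂v = -12(v - 1)(v + 1)(v + 2); at v=0 this is 24, so v decreases.
u converges to its nearest critical value -2 (a local min of the u-part); v converges to -1. The iterate converges to (-2, -1).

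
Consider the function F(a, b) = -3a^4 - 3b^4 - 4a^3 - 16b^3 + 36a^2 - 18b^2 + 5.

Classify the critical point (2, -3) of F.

local maximum

The mixed partial ∂²F/∂a∂b is 0, so the Hessian at any point is diag(F_aa, F_bb) = diag(12(-3a^2 - 2a + 6), -12(3b^2 + 8b + 3)).
At (2, -3): H = diag(-120, -72).
Both eigenvalues are negative, so H is negative definite: a local maximum.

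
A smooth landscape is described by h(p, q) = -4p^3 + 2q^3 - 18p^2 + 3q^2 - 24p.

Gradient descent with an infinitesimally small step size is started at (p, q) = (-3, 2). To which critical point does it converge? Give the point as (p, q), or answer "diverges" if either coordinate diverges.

(-2, 0)

h is separable, so gradient descent decouples: p follows -∂h/∂p, q follows -∂h/∂q.
∂h/∂p = -12(p + 1)(p + 2); at p=-3 this is -24, so p increases.
∂h/∂q = 6q(q + 1); at q=2 this is 36, so q decreases.
p converges to its nearest critical value -2 (a local min of the p-part); q converges to 0. The iterate converges to (-2, 0).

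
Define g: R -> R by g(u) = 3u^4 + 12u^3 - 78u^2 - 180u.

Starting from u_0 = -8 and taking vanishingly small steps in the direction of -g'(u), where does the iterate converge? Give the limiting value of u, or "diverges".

g'(u) = 12(u - 3)(u + 1)(u + 5), so g'(-8) = -2772.
Gradient descent moves in the -g' direction, i.e. u is increasing.
The nearest critical point in that direction is u = -5, where g'' = 384 > 0 (a local minimum). The iterate converges there.

-5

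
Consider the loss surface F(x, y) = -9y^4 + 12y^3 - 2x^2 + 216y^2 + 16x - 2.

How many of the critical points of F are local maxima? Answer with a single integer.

2

F separates as a function of x plus a function of y, so ∇F=0 decouples.
∂F/∂x = -4(x - 4) = 0 at x ∈ {4}; ∂F/∂y = -36y(y - 4)(y + 3) = 0 at y ∈ {-3, 0, 4}.
The Hessian is diagonal: diag(F_xx, F_yy). Second derivatives: F_xx(4)=-4; F_yy(-3)=-756, F_yy(0)=432, F_yy(4)=-1008.
Local maxima occur where both diagonal entries negative: (4, -3), (4, 4). Count: 2.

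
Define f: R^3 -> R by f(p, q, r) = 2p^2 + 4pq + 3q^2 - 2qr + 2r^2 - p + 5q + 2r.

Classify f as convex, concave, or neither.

convex

f is quadratic, so its Hessian is the constant matrix H = [[4, 4, 0], [4, 6, -2], [0, -2, 4]].
Leading principal minors: 4, 8, 16.
All positive ⇒ H ≻ 0 ⇒ convex.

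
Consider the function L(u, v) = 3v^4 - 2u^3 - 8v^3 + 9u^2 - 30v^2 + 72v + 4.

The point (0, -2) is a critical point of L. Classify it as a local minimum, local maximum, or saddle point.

local minimum

The mixed partial ∂²L/∂u∂v is 0, so the Hessian at any point is diag(L_uu, L_vv) = diag(6(-2u + 3), 12(3v^2 - 4v - 5)).
At (0, -2): H = diag(18, 180).
Both eigenvalues are positive, so H is positive definite: a local minimum.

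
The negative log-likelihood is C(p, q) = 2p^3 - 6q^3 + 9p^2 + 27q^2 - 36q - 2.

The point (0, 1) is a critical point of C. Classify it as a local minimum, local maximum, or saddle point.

The mixed partial ∂²C/∂p∂q is 0, so the Hessian at any point is diag(C_pp, C_qq) = diag(6(2p + 3), 18(-2q + 3)).
At (0, 1): H = diag(18, 18).
Both eigenvalues are positive, so H is positive definite: a local minimum.

local minimum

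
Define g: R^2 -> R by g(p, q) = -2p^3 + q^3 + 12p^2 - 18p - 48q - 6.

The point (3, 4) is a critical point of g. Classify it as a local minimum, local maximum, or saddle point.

saddle point

The mixed partial ∂²g/∂p∂q is 0, so the Hessian at any point is diag(g_pp, g_qq) = diag(12(-p + 2), 6q).
At (3, 4): H = diag(-12, 24).
The eigenvalues have opposite signs, so H is indefinite: a saddle point.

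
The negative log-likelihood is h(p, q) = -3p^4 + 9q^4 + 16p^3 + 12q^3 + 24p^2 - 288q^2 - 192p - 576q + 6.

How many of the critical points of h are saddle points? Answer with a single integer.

5

h separates as a function of p plus a function of q, so ∇h=0 decouples.
∂h/∂p = -12(p - 4)(p - 2)(p + 2) = 0 at p ∈ {-2, 2, 4}; ∂h/∂q = 36(q - 4)(q + 1)(q + 4) = 0 at q ∈ {-4, -1, 4}.
The Hessian is diagonal: diag(h_pp, h_qq). Second derivatives: h_pp(-2)=-288, h_pp(2)=96, h_pp(4)=-144; h_qq(-4)=864, h_qq(-1)=-540, h_qq(4)=1440.
Saddle points occur where the two diagonal entries have opposite signs: (-2, -4), (-2, 4), (2, -1), (4, -4), (4, 4). Count: 5.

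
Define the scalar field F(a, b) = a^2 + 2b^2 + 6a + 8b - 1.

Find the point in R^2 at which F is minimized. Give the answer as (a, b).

(-3, -2)

F(a,b) separates as P(a) + Q(b) − 1, so its minimum is min P + min Q − 1.
P'(a) = 2a + 6 vanishes at a ∈ {-3}; Q'(b) = 4b + 8 vanishes at b ∈ {-2}.
Local minima of P (where P''>0): P(-3)=-9. Local minima of Q: Q(-2)=-8.
So the global minimum of F is P(-3) + Q(-2) − 1 = -9 − 8 − 1 = -18, attained at (-3, -2).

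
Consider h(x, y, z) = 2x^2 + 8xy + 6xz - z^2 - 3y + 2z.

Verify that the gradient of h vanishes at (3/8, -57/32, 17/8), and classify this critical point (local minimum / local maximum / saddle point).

saddle point

∇h = (4x + 8y + 6z, 8x - 3, 6x - 2z + 2); substituting (3/8, -57/32, 17/8) gives ∇h = (0, 0, 0), so (3/8, -57/32, 17/8) is indeed a critical point.
The Hessian is constant: H = [[4, 8, 6], [8, 0, 0], [6, 0, -2]].
Leading principal minors: Δ₁ = 4, Δ₂ = -64, Δ₃ = 128.
The minors fit neither the all-positive nor the alternating-sign pattern, so H is indefinite: a saddle point.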